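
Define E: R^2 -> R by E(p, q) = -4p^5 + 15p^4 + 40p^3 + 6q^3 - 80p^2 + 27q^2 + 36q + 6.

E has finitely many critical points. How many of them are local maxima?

E separates as a function of p plus a function of q, so ∇E=0 decouples.
∂E/∂p = -20p(p - 4)(p - 1)(p + 2) = 0 at p ∈ {-2, 0, 1, 4}; ∂E/∂q = 18(q + 1)(q + 2) = 0 at q ∈ {-2, -1}.
The Hessian is diagonal: diag(E_pp, E_qq). Second derivatives: E_pp(-2)=720, E_pp(0)=-160, E_pp(1)=180, E_pp(4)=-1440; E_qq(-2)=-18, E_qq(-1)=18.
Local maxima occur where both diagonal entries negative: (0, -2), (4, -2). Count: 2.

2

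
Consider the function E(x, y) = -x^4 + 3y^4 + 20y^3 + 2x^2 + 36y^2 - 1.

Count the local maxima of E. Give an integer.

E separates as a function of x plus a function of y, so ∇E=0 decouples.
∂E/∂x = -4x(x - 1)(x + 1) = 0 at x ∈ {-1, 0, 1}; ∂E/∂y = 12y(y + 2)(y + 3) = 0 at y ∈ {-3, -2, 0}.
The Hessian is diagonal: diag(E_xx, E_yy). Second derivatives: E_xx(-1)=-8, E_xx(0)=4, E_xx(1)=-8; E_yy(-3)=36, E_yy(-2)=-24, E_yy(0)=72.
Local maxima occur where both diagonal entries negative: (-1, -2), (1, -2). Count: 2.

2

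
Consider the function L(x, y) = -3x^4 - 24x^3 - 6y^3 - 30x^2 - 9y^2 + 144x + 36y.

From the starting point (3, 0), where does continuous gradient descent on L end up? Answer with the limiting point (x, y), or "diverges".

L is separable, so gradient descent decouples: x follows -∂L/∂x, y follows -∂L/∂y.
∂L/∂x = -12(x - 1)(x + 3)(x + 4); at x=3 this is -1008, so x increases.
∂L/∂y = -18(y - 1)(y + 2); at y=0 this is 36, so y decreases.
The x-coordinate has no critical point in that direction and runs off to infinity.

diverges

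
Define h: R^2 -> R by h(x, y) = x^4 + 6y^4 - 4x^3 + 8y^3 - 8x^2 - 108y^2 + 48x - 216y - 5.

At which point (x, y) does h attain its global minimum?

h(x,y) separates as P(x) + Q(y) − 5, so its minimum is min P + min Q − 5.
P'(x) = 4(x - 3)(x - 2)(x + 2) vanishes at x ∈ {-2, 2, 3}; Q'(y) = 24(y - 3)(y + 1)(y + 3) vanishes at y ∈ {-3, -1, 3}.
Local minima of P (where P''>0): P(-2)=-80, P(3)=45. Local minima of Q: Q(-3)=-54, Q(3)=-918.
So the global minimum of h is P(-2) + Q(3) − 5 = -80 − 918 − 5 = -1003, attained at (-2, 3).

(-2, 3)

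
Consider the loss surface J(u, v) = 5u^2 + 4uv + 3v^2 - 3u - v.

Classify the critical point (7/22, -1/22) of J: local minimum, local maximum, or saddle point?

local minimum

The Hessian of J is constant: H = [[10, 4], [4, 6]].
det(H) = 10·6 − 4² = 44.
det(H) > 0 and tr(H) = 16 > 0, so H is positive definite and the point is a local minimum.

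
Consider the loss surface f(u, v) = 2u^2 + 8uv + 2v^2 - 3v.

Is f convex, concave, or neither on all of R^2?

f is quadratic, so its Hessian is the constant matrix H = [[4, 8], [8, 4]].
det(H) = -48, tr(H) = 8.
det(H) < 0, so H is indefinite: neither convex nor concave.

neither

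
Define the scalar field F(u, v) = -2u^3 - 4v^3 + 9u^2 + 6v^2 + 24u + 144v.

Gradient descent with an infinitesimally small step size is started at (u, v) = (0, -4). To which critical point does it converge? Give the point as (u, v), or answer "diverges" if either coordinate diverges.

F is separable, so gradient descent decouples: u follows -∂F/∂u, v follows -∂F/∂v.
∂F/∂u = -6(u - 4)(u + 1); at u=0 this is 24, so u decreases.
∂F/∂v = -12(v - 4)(v + 3); at v=-4 this is -96, so v increases.
u converges to its nearest critical value -1 (a local min of the u-part); v converges to -3. The iterate converges to (-1, -3).

(-1, -3)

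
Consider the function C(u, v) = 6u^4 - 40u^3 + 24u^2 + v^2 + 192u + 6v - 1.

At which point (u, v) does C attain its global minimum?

C(u,v) separates as P(u) + Q(v) − 1, so its minimum is min P + min Q − 1.
P'(u) = 24(u - 4)(u - 2)(u + 1) vanishes at u ∈ {-1, 2, 4}; Q'(v) = 2v + 6 vanishes at v ∈ {-3}.
Local minima of P (where P''>0): P(-1)=-122, P(4)=128. Local minima of Q: Q(-3)=-9.
So the global minimum of C is P(-1) + Q(-3) − 1 = -122 − 9 − 1 = -132, attained at (-1, -3).

(-1, -3)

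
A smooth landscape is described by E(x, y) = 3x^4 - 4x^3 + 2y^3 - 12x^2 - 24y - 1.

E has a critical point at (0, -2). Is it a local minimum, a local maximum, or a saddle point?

local maximum

The mixed partial ∂²E/∂x∂y is 0, so the Hessian at any point is diag(E_xx, E_yy) = diag(12(3x^2 - 2x - 2), 12y).
At (0, -2): H = diag(-24, -24).
Both eigenvalues are negative, so H is negative definite: a local maximum.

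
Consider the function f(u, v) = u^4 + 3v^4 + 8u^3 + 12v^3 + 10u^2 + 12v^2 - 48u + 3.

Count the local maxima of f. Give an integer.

1

f separates as a function of u plus a function of v, so ∇f=0 decouples.
∂f/∂u = 4(u - 1)(u + 3)(u + 4) = 0 at u ∈ {-4, -3, 1}; ∂f/∂v = 12v(v + 1)(v + 2) = 0 at v ∈ {-2, -1, 0}.
The Hessian is diagonal: diag(f_uu, f_vv). Second derivatives: f_uu(-4)=20, f_uu(-3)=-16, f_uu(1)=80; f_vv(-2)=24, f_vv(-1)=-12, f_vv(0)=24.
Local maxima occur where both diagonal entries negative: (-3, -1). Count: 1.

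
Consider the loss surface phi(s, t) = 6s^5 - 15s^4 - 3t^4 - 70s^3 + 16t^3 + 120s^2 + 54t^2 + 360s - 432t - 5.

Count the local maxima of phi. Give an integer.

4

phi separates as a function of s plus a function of t, so ∇phi=0 decouples.
∂phi/∂s = 30(s - 3)(s - 2)(s + 1)(s + 2) = 0 at s ∈ {-2, -1, 2, 3}; ∂phi/∂t = -12(t - 4)(t - 3)(t + 3) = 0 at t ∈ {-3, 3, 4}.
The Hessian is diagonal: diag(phi_ss, phi_tt). Second derivatives: phi_ss(-2)=-600, phi_ss(-1)=360, phi_ss(2)=-360, phi_ss(3)=600; phi_tt(-3)=-504, phi_tt(3)=72, phi_tt(4)=-84.
Local maxima occur where both diagonal entries negative: (-2, -3), (-2, 4), (2, -3), (2, 4). Count: 4.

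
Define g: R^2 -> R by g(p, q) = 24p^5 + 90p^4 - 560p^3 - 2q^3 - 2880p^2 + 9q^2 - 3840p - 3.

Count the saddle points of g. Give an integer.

g separates as a function of p plus a function of q, so ∇g=0 decouples.
∂g/∂p = 120(p - 4)(p + 1)(p + 2)(p + 4) = 0 at p ∈ {-4, -2, -1, 4}; ∂g/∂q = -6q(q - 3) = 0 at q ∈ {0, 3}.
The Hessian is diagonal: diag(g_pp, g_qq). Second derivatives: g_pp(-4)=-5760, g_pp(-2)=1440, g_pp(-1)=-1800, g_pp(4)=28800; g_qq(0)=18, g_qq(3)=-18.
Saddle points occur where the two diagonal entries have opposite signs: (-4, 0), (-2, 3), (-1, 0), (4, 3). Count: 4.

4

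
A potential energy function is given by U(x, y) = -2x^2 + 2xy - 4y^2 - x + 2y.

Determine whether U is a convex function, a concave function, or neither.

concave

U is quadratic, so its Hessian is the constant matrix H = [[-4, 2], [2, -8]].
det(H) = 28, tr(H) = -12.
det(H) > 0 and tr(H) < 0, so H is negative definite everywhere: concave.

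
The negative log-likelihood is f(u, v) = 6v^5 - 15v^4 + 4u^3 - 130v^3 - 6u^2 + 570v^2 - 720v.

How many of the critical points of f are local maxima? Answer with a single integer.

2

f separates as a function of u plus a function of v, so ∇f=0 decouples.
∂f/∂u = 12u(u - 1) = 0 at u ∈ {0, 1}; ∂f/∂v = 30(v - 3)(v - 2)(v - 1)(v + 4) = 0 at v ∈ {-4, 1, 2, 3}.
The Hessian is diagonal: diag(f_uu, f_vv). Second derivatives: f_uu(0)=-12, f_uu(1)=12; f_vv(-4)=-6300, f_vv(1)=300, f_vv(2)=-180, f_vv(3)=420.
Local maxima occur where both diagonal entries negative: (0, -4), (0, 2). Count: 2.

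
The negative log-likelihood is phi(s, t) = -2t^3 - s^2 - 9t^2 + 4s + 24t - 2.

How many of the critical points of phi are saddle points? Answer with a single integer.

phi separates as a function of s plus a function of t, so ∇phi=0 decouples.
∂phi/∂s = -2(s - 2) = 0 at s ∈ {2}; ∂phi/∂t = -6(t - 1)(t + 4) = 0 at t ∈ {-4, 1}.
The Hessian is diagonal: diag(phi_ss, phi_tt). Second derivatives: phi_ss(2)=-2; phi_tt(-4)=30, phi_tt(1)=-30.
Saddle points occur where the two diagonal entries have opposite signs: (2, -4). Count: 1.

1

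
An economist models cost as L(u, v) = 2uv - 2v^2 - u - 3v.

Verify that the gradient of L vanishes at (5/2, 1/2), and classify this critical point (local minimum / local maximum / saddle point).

saddle point

∇L = (2v - 1, 2u - 4v - 3); substituting (5/2, 1/2) gives ∇L = (0, 0), so (5/2, 1/2) is indeed a critical point.
The Hessian of L is constant: H = [[0, 2], [2, -4]].
det(H) = 0·(-4) − 2² = -4.
Since det(H) < 0, H is indefinite and the critical point is a saddle point.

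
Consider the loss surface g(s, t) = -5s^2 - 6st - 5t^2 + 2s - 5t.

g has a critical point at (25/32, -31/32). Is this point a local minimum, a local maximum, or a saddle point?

local maximum

The Hessian of g is constant: H = [[-10, -6], [-6, -10]].
det(H) = (-10)·(-10) − (-6)² = 64.
det(H) > 0 and tr(H) = -20 < 0, so H is negative definite and the point is a local maximum.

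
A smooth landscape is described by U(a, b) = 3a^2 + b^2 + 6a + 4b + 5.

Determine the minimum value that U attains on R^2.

-2

U(a,b) separates as P(a) + Q(b) + 5, so its minimum is min P + min Q + 5.
P'(a) = 6a + 6 vanishes at a ∈ {-1}; Q'(b) = 2b + 4 vanishes at b ∈ {-2}.
Local minima of P (where P''>0): P(-1)=-3. Local minima of Q: Q(-2)=-4.
So the global minimum of U is P(-1) + Q(-2) + 5 = -3 − 4 + 5 = -2, attained at (-1, -2).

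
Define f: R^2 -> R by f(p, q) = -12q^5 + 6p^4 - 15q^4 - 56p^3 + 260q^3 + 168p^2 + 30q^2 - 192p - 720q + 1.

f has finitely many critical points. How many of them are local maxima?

2

f separates as a function of p plus a function of q, so ∇f=0 decouples.
∂f/∂p = 24(p - 4)(p - 2)(p - 1) = 0 at p ∈ {1, 2, 4}; ∂f/∂q = -60(q - 3)(q - 1)(q + 1)(q + 4) = 0 at q ∈ {-4, -1, 1, 3}.
The Hessian is diagonal: diag(f_pp, f_qq). Second derivatives: f_pp(1)=72, f_pp(2)=-48, f_pp(4)=144; f_qq(-4)=6300, f_qq(-1)=-1440, f_qq(1)=1200, f_qq(3)=-3360.
Local maxima occur where both diagonal entries negative: (2, -1), (2, 3). Count: 2.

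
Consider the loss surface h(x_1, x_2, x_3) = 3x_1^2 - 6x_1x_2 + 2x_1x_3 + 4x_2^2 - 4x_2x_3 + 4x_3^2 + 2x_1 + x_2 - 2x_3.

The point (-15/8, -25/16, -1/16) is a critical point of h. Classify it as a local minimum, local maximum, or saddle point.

local minimum

The Hessian is constant: H = [[6, -6, 2], [-6, 8, -4], [2, -4, 8]].
Leading principal minors: Δ₁ = 6, Δ₂ = 12, Δ₃ = 64.
All leading minors are positive, so H is positive definite: a local minimum.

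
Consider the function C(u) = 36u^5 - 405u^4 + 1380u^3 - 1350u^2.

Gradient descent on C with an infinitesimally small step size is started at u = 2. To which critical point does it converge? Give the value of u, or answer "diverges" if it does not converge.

C'(u) = 180u(u - 5)(u - 3)(u - 1), so C'(2) = 1080.
Gradient descent moves in the -C' direction, i.e. u is decreasing.
The nearest critical point in that direction is u = 1, where C'' = 1440 > 0 (a local minimum). The iterate converges there.

1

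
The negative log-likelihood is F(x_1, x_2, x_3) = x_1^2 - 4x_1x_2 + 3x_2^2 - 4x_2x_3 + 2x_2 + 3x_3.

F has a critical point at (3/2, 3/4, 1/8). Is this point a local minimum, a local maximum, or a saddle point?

saddle point

The Hessian is constant: H = [[2, -4, 0], [-4, 6, -4], [0, -4, 0]].
Leading principal minors: Δ₁ = 2, Δ₂ = -4, Δ₃ = -32.
The minors fit neither the all-positive nor the alternating-sign pattern, so H is indefinite: a saddle point.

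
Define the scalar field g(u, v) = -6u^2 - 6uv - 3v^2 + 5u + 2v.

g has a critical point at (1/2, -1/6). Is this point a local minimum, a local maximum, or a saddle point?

The Hessian of g is constant: H = [[-12, -6], [-6, -6]].
det(H) = (-12)·(-6) − (-6)² = 36.
det(H) > 0 and tr(H) = -18 < 0, so H is negative definite and the point is a local maximum.

local maximum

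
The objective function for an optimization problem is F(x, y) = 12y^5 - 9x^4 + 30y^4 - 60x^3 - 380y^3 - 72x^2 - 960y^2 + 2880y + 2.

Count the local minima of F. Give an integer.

F separates as a function of x plus a function of y, so ∇F=0 decouples.
∂F/∂x = -36x(x + 1)(x + 4) = 0 at x ∈ {-4, -1, 0}; ∂F/∂y = 60(y - 4)(y - 1)(y + 3)(y + 4) = 0 at y ∈ {-4, -3, 1, 4}.
The Hessian is diagonal: diag(F_xx, F_yy). Second derivatives: F_xx(-4)=-432, F_xx(-1)=108, F_xx(0)=-144; F_yy(-4)=-2400, F_yy(-3)=1680, F_yy(1)=-3600, F_yy(4)=10080.
Local minima occur where both diagonal entries positive: (-1, -3), (-1, 4). Count: 2.

2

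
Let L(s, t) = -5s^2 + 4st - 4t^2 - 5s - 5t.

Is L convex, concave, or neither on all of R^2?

concave

L is quadratic, so its Hessian is the constant matrix H = [[-10, 4], [4, -8]].
det(H) = 64, tr(H) = -18.
det(H) > 0 and tr(H) < 0, so H is negative definite everywhere: concave.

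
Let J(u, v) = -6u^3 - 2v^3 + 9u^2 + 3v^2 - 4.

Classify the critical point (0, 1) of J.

saddle point

The mixed partial ∂²J/∂u∂v is 0, so the Hessian at any point is diag(J_uu, J_vv) = diag(18(-2u + 1), 6(-2v + 1)).
At (0, 1): H = diag(18, -6).
The eigenvalues have opposite signs, so H is indefinite: a saddle point.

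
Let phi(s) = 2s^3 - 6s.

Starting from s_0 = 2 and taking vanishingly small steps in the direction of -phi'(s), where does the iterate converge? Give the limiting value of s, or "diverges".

phi'(s) = 6(s - 1)(s + 1), so phi'(2) = 18.
Gradient descent moves in the -phi' direction, i.e. s is decreasing.
The nearest critical point in that direction is s = 1, where phi'' = 12 > 0 (a local minimum). The iterate converges there.

1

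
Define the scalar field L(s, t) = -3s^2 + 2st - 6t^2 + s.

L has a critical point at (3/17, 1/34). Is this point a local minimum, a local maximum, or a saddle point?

The Hessian of L is constant: H = [[-6, 2], [2, -12]].
det(H) = (-6)·(-12) − 2² = 68.
det(H) > 0 and tr(H) = -18 < 0, so H is negative definite and the point is a local maximum.

local maximum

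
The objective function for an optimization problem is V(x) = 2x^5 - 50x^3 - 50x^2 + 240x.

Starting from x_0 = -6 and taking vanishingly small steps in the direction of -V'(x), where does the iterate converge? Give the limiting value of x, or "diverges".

V'(x) = 10(x - 4)(x - 1)(x + 2)(x + 3), so V'(-6) = 8400.
Gradient descent moves in the -V' direction, i.e. x is decreasing.
There is no critical point below x=-6, and V' keeps the same sign, so the iterate runs off to −∞.

diverges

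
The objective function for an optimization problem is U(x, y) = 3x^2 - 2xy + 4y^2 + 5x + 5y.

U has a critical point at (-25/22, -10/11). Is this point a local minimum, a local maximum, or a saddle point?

local minimum

The Hessian of U is constant: H = [[6, -2], [-2, 8]].
det(H) = 6·8 − (-2)² = 44.
det(H) > 0 and tr(H) = 14 > 0, so H is positive definite and the point is a local minimum.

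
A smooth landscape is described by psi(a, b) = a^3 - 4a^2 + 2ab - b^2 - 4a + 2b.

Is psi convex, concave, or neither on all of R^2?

The term a^3 is cubic, so the Hessian is not constant.
∂²psi/∂a² = 6a - 8, which takes both signs as a varies (negative for sufficiently negative a). A diagonal entry of the Hessian changing sign means the Hessian is neither positive- nor negative-semidefinite on all of R^2.

neither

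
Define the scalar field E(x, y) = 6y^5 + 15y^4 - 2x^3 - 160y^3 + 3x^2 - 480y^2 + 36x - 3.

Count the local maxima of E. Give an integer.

2

E separates as a function of x plus a function of y, so ∇E=0 decouples.
∂E/∂x = -6(x - 3)(x + 2) = 0 at x ∈ {-2, 3}; ∂E/∂y = 30y(y - 4)(y + 2)(y + 4) = 0 at y ∈ {-4, -2, 0, 4}.
The Hessian is diagonal: diag(E_xx, E_yy). Second derivatives: E_xx(-2)=30, E_xx(3)=-30; E_yy(-4)=-1920, E_yy(-2)=720, E_yy(0)=-960, E_yy(4)=5760.
Local maxima occur where both diagonal entries negative: (3, -4), (3, 0). Count: 2.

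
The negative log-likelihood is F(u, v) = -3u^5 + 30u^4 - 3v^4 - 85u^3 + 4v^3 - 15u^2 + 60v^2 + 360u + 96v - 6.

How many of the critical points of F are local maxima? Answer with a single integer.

F separates as a function of u plus a function of v, so ∇F=0 decouples.
∂F/∂u = -15(u - 4)(u - 3)(u - 2)(u + 1) = 0 at u ∈ {-1, 2, 3, 4}; ∂F/∂v = -12(v - 4)(v + 1)(v + 2) = 0 at v ∈ {-2, -1, 4}.
The Hessian is diagonal: diag(F_uu, F_vv). Second derivatives: F_uu(-1)=900, F_uu(2)=-90, F_uu(3)=60, F_uu(4)=-150; F_vv(-2)=-72, F_vv(-1)=60, F_vv(4)=-360.
Local maxima occur where both diagonal entries negative: (2, -2), (2, 4), (4, -2), (4, 4). Count: 4.

4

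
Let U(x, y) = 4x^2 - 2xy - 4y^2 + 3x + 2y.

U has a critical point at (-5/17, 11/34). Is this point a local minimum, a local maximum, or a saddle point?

The Hessian of U is constant: H = [[8, -2], [-2, -8]].
det(H) = 8·(-8) − (-2)² = -68.
Since det(H) < 0, H is indefinite and the critical point is a saddle point.

saddle point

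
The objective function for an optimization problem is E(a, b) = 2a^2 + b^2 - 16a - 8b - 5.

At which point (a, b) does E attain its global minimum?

(4, 4)

E(a,b) separates as P(a) + Q(b) − 5, so its minimum is min P + min Q − 5.
P'(a) = 4a - 16 vanishes at a ∈ {4}; Q'(b) = 2b - 8 vanishes at b ∈ {4}.
Local minima of P (where P''>0): P(4)=-32. Local minima of Q: Q(4)=-16.
So the global minimum of E is P(4) + Q(4) − 5 = -32 − 16 − 5 = -53, attained at (4, 4).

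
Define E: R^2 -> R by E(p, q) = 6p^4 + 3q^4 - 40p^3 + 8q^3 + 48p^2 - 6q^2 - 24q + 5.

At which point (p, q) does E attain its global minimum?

E(p,q) separates as A(p) + B(q) + 5, so its minimum is min A + min B + 5.
A'(p) = 24p(p - 4)(p - 1) vanishes at p ∈ {0, 1, 4}; B'(q) = 12(q - 1)(q + 1)(q + 2) vanishes at q ∈ {-2, -1, 1}.
Local minima of A (where A''>0): A(0)=0, A(4)=-256. Local minima of B: B(-2)=8, B(1)=-19.
So the global minimum of E is A(4) + B(1) + 5 = -256 − 19 + 5 = -270, attained at (4, 1).

(4, 1)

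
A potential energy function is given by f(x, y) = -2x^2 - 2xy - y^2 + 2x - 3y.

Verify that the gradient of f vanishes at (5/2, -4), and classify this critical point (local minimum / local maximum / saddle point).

local maximum

∇f = (-4x - 2y + 2, -2x - 2y - 3); substituting (5/2, -4) gives ∇f = (0, 0), so (5/2, -4) is indeed a critical point.
The Hessian of f is constant: H = [[-4, -2], [-2, -2]].
det(H) = (-4)·(-2) − (-2)² = 4.
det(H) > 0 and tr(H) = -6 < 0, so H is negative definite and the point is a local maximum.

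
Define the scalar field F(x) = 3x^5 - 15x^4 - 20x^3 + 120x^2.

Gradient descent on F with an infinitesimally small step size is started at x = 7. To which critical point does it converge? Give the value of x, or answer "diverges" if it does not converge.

4

F'(x) = 15x(x - 4)(x - 2)(x + 2), so F'(7) = 14175.
Gradient descent moves in the -F' direction, i.e. x is decreasing.
The nearest critical point in that direction is x = 4, where F'' = 720 > 0 (a local minimum). The iterate converges there.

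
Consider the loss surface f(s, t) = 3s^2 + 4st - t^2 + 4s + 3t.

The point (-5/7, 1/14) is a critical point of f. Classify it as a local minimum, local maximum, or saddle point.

The Hessian of f is constant: H = [[6, 4], [4, -2]].
det(H) = 6·(-2) − 4² = -28.
Since det(H) < 0, H is indefinite and the critical point is a saddle point.

saddle point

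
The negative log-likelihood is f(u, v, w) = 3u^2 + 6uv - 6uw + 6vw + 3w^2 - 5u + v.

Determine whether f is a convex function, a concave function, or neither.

neither

f is quadratic, so its Hessian is the constant matrix H = [[6, 6, -6], [6, 0, 6], [-6, 6, 6]].
Leading principal minors: 6, -36, -864.
Neither pattern holds ⇒ H is indefinite ⇒ neither convex nor concave.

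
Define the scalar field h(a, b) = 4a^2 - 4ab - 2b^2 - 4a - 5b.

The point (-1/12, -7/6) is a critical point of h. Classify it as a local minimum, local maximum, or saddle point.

The Hessian of h is constant: H = [[8, -4], [-4, -4]].
det(H) = 8·(-4) − (-4)² = -48.
Since det(H) < 0, H is indefinite and the critical point is a saddle point.

saddle point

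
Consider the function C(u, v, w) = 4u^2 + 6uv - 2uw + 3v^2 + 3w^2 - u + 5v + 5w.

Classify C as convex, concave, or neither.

C is quadratic, so its Hessian is the constant matrix H = [[8, 6, -2], [6, 6, 0], [-2, 0, 6]].
Leading principal minors: 8, 12, 48.
All positive ⇒ H ≻ 0 ⇒ convex.

convex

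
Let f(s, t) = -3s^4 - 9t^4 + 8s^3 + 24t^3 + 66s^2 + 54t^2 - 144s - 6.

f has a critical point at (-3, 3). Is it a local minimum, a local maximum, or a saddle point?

The mixed partial ∂²f/∂s∂t is 0, so the Hessian at any point is diag(f_ss, f_tt) = diag(12(-3s^2 + 4s + 11), 36(-3t^2 + 4t + 3)).
At (-3, 3): H = diag(-336, -432).
Both eigenvalues are negative, so H is negative definite: a local maximum.

local maximum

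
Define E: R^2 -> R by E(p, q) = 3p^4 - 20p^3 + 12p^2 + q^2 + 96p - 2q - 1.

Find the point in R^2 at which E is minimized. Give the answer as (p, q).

E(p,q) separates as A(p) + B(q) − 1, so its minimum is min A + min B − 1.
A'(p) = 12(p - 4)(p - 2)(p + 1) vanishes at p ∈ {-1, 2, 4}; B'(q) = 2q - 2 vanishes at q ∈ {1}.
Local minima of A (where A''>0): A(-1)=-61, A(4)=64. Local minima of B: B(1)=-1.
So the global minimum of E is A(-1) + B(1) − 1 = -61 − 1 − 1 = -63, attained at (-1, 1).

(-1, 1)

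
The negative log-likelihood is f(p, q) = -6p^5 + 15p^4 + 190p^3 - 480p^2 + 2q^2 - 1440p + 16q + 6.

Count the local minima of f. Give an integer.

2

f separates as a function of p plus a function of q, so ∇f=0 decouples.
∂f/∂p = -30(p - 4)(p - 3)(p + 1)(p + 4) = 0 at p ∈ {-4, -1, 3, 4}; ∂f/∂q = 4(q + 4) = 0 at q ∈ {-4}.
The Hessian is diagonal: diag(f_pp, f_qq). Second derivatives: f_pp(-4)=5040, f_pp(-1)=-1800, f_pp(3)=840, f_pp(4)=-1200; f_qq(-4)=4.
Local minima occur where both diagonal entries positive: (-4, -4), (3, -4). Count: 2.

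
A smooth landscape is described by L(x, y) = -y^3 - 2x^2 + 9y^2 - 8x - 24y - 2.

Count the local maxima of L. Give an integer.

L separates as a function of x plus a function of y, so ∇L=0 decouples.
∂L/∂x = -4(x + 2) = 0 at x ∈ {-2}; ∂L/∂y = -3(y - 4)(y - 2) = 0 at y ∈ {2, 4}.
The Hessian is diagonal: diag(L_xx, L_yy). Second derivatives: L_xx(-2)=-4; L_yy(2)=6, L_yy(4)=-6.
Local maxima occur where both diagonal entries negative: (-2, 4). Count: 1.

1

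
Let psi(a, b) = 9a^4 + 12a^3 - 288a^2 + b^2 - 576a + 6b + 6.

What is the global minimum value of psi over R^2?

psi(a,b) separates as P(a) + Q(b) + 6, so its minimum is min P + min Q + 6.
P'(a) = 36(a - 4)(a + 1)(a + 4) vanishes at a ∈ {-4, -1, 4}; Q'(b) = 2b + 6 vanishes at b ∈ {-3}.
Local minima of P (where P''>0): P(-4)=-768, P(4)=-3840. Local minima of Q: Q(-3)=-9.
So the global minimum of psi is P(4) + Q(-3) + 6 = -3840 − 9 + 6 = -3843, attained at (4, -3).

-3843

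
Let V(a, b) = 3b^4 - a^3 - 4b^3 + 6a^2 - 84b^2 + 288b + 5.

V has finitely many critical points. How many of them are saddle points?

V separates as a function of a plus a function of b, so ∇V=0 decouples.
∂V/∂a = -3a(a - 4) = 0 at a ∈ {0, 4}; ∂V/∂b = 12(b - 3)(b - 2)(b + 4) = 0 at b ∈ {-4, 2, 3}.
The Hessian is diagonal: diag(V_aa, V_bb). Second derivatives: V_aa(0)=12, V_aa(4)=-12; V_bb(-4)=504, V_bb(2)=-72, V_bb(3)=84.
Saddle points occur where the two diagonal entries have opposite signs: (0, 2), (4, -4), (4, 3). Count: 3.

3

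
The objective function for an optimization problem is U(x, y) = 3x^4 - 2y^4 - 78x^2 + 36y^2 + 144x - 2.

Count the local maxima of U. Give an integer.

U separates as a function of x plus a function of y, so ∇U=0 decouples.
∂U/∂x = 12(x - 3)(x - 1)(x + 4) = 0 at x ∈ {-4, 1, 3}; ∂U/∂y = -8y(y - 3)(y + 3) = 0 at y ∈ {-3, 0, 3}.
The Hessian is diagonal: diag(U_xx, U_yy). Second derivatives: U_xx(-4)=420, U_xx(1)=-120, U_xx(3)=168; U_yy(-3)=-144, U_yy(0)=72, U_yy(3)=-144.
Local maxima occur where both diagonal entries negative: (1, -3), (1, 3). Count: 2.

2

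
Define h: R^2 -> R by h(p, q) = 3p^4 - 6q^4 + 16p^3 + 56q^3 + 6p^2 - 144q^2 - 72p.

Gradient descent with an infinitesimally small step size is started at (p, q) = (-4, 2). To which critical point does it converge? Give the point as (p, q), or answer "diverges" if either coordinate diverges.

h is separable, so gradient descent decouples: p follows -∂h/∂p, q follows -∂h/∂q.
∂h/∂p = 12(p - 1)(p + 2)(p + 3); at p=-4 this is -120, so p increases.
∂h/∂q = -24q(q - 4)(q - 3); at q=2 this is -96, so q increases.
p converges to its nearest critical value -3 (a local min of the p-part); q converges to 3. The iterate converges to (-3, 3).

(-3, 3)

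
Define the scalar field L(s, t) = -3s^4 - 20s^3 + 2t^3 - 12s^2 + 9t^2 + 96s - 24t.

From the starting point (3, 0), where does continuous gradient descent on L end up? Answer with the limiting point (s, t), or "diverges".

L is separable, so gradient descent decouples: s follows -∂L/∂s, t follows -∂L/∂t.
∂L/∂s = -12(s - 1)(s + 2)(s + 4); at s=3 this is -840, so s increases.
∂L/∂t = 6(t - 1)(t + 4); at t=0 this is -24, so t increases.
The s-coordinate has no critical point in that direction and runs off to infinity.

diverges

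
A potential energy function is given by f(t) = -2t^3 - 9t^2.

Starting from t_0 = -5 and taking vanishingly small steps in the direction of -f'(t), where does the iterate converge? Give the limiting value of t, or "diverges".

-3

f'(t) = -6t(t + 3), so f'(-5) = -60.
Gradient descent moves in the -f' direction, i.e. t is increasing.
The nearest critical point in that direction is t = -3, where f'' = 18 > 0 (a local minimum). The iterate converges there.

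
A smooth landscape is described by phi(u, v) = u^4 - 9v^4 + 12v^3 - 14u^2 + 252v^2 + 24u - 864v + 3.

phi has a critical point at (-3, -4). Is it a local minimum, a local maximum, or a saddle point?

The mixed partial ∂²phi/∂u∂v is 0, so the Hessian at any point is diag(phi_uu, phi_vv) = diag(4(3u^2 - 7), 36(-3v^2 + 2v + 14)).
At (-3, -4): H = diag(80, -1512).
The eigenvalues have opposite signs, so H is indefinite: a saddle point.

saddle point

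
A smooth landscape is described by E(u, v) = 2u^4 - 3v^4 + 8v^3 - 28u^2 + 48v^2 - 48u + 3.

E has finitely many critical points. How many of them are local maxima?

2

E separates as a function of u plus a function of v, so ∇E=0 decouples.
∂E/∂u = 8(u - 3)(u + 1)(u + 2) = 0 at u ∈ {-2, -1, 3}; ∂E/∂v = -12v(v - 4)(v + 2) = 0 at v ∈ {-2, 0, 4}.
The Hessian is diagonal: diag(E_uu, E_vv). Second derivatives: E_uu(-2)=40, E_uu(-1)=-32, E_uu(3)=160; E_vv(-2)=-144, E_vv(0)=96, E_vv(4)=-288.
Local maxima occur where both diagonal entries negative: (-1, -2), (-1, 4). Count: 2.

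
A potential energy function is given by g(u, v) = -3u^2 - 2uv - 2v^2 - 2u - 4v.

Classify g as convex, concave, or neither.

g is quadratic, so its Hessian is the constant matrix H = [[-6, -2], [-2, -4]].
det(H) = 20, tr(H) = -10.
det(H) > 0 and tr(H) < 0, so H is negative definite everywhere: concave.

concave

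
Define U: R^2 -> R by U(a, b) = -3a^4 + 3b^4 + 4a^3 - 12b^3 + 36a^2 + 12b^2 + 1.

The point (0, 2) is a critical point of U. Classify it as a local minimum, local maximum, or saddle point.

The mixed partial ∂²U/∂a∂b is 0, so the Hessian at any point is diag(U_aa, U_bb) = diag(12(-3a^2 + 2a + 6), 12(3b^2 - 6b + 2)).
At (0, 2): H = diag(72, 24).
Both eigenvalues are positive, so H is positive definite: a local minimum.

local minimum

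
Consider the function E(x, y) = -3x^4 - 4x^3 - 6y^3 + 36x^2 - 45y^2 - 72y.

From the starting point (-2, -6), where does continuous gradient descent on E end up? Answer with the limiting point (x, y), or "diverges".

E is separable, so gradient descent decouples: x follows -∂E/∂x, y follows -∂E/∂y.
∂E/∂x = -12x(x - 2)(x + 3); at x=-2 this is -96, so x increases.
∂E/∂y = -18(y + 1)(y + 4); at y=-6 this is -180, so y increases.
x converges to its nearest critical value 0 (a local min of the x-part); y converges to -4. The iterate converges to (0, -4).

(0, -4)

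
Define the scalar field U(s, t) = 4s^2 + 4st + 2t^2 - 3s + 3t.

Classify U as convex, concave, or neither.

U is quadratic, so its Hessian is the constant matrix H = [[8, 4], [4, 4]].
det(H) = 16, tr(H) = 12.
det(H) > 0 and tr(H) > 0, so H is positive definite everywhere: convex.

convex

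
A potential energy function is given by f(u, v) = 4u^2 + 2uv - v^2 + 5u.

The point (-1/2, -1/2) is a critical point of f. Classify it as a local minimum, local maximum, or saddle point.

The Hessian of f is constant: H = [[8, 2], [2, -2]].
det(H) = 8·(-2) − 2² = -20.
Since det(H) < 0, H is indefinite and the critical point is a saddle point.

saddle point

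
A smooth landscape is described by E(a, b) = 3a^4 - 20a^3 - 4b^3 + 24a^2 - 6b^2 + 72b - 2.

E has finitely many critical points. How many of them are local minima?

E separates as a function of a plus a function of b, so ∇E=0 decouples.
∂E/∂a = 12a(a - 4)(a - 1) = 0 at a ∈ {0, 1, 4}; ∂E/∂b = -12(b - 2)(b + 3) = 0 at b ∈ {-3, 2}.
The Hessian is diagonal: diag(E_aa, E_bb). Second derivatives: E_aa(0)=48, E_aa(1)=-36, E_aa(4)=144; E_bb(-3)=60, E_bb(2)=-60.
Local minima occur where both diagonal entries positive: (0, -3), (4, -3). Count: 2.

2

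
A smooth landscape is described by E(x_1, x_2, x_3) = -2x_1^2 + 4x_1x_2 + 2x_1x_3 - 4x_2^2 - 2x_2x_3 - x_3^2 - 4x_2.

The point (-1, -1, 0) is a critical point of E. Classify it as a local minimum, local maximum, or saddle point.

The Hessian is constant: H = [[-4, 4, 2], [4, -8, -2], [2, -2, -2]].
Leading principal minors: Δ₁ = -4, Δ₂ = 16, Δ₃ = -16.
The minors alternate sign starting negative (−, +, −), so H is negative definite: a local maximum.

local maximum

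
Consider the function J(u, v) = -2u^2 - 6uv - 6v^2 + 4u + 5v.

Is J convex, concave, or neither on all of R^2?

J is quadratic, so its Hessian is the constant matrix H = [[-4, -6], [-6, -12]].
det(H) = 12, tr(H) = -16.
det(H) > 0 and tr(H) < 0, so H is negative definite everywhere: concave.

concave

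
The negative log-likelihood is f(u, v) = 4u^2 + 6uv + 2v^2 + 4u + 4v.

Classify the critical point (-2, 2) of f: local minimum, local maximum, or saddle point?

The Hessian of f is constant: H = [[8, 6], [6, 4]].
det(H) = 8·4 − 6² = -4.
Since det(H) < 0, H is indefinite and the critical point is a saddle point.

saddle point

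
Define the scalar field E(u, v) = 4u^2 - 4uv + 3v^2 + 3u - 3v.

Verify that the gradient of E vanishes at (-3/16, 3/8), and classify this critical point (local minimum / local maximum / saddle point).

∇E = (8u - 4v + 3, -4u + 6v - 3); substituting (-3/16, 3/8) gives ∇E = (0, 0), so (-3/16, 3/8) is indeed a critical point.
The Hessian of E is constant: H = [[8, -4], [-4, 6]].
det(H) = 8·6 − (-4)² = 32.
det(H) > 0 and tr(H) = 14 > 0, so H is positive definite and the point is a local minimum.

local minimum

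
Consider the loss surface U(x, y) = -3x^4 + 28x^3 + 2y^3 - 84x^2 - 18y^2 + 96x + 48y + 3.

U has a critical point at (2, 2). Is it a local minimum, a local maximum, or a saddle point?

The mixed partial ∂²U/∂x∂y is 0, so the Hessian at any point is diag(U_xx, U_yy) = diag(12(-3x^2 + 14x - 14), 12(y - 3)).
At (2, 2): H = diag(24, -12).
The eigenvalues have opposite signs, so H is indefinite: a saddle point.

saddle point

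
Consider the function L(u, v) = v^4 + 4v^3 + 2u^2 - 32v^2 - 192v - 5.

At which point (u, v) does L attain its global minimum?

L(u,v) separates as P(u) + Q(v) − 5, so its minimum is min P + min Q − 5.
P'(u) = 4u vanishes at u ∈ {0}; Q'(v) = 4(v - 4)(v + 3)(v + 4) vanishes at v ∈ {-4, -3, 4}.
Local minima of P (where P''>0): P(0)=0. Local minima of Q: Q(-4)=256, Q(4)=-768.
So the global minimum of L is P(0) + Q(4) − 5 = 0 − 768 − 5 = -773, attained at (0, 4).

(0, 4)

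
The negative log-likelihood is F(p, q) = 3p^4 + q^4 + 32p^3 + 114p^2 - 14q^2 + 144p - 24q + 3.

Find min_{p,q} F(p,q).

-173

F(p,q) separates as A(p) + B(q) + 3, so its minimum is min A + min B + 3.
A'(p) = 12(p + 1)(p + 3)(p + 4) vanishes at p ∈ {-4, -3, -1}; B'(q) = 4(q - 3)(q + 1)(q + 2) vanishes at q ∈ {-2, -1, 3}.
Local minima of A (where A''>0): A(-4)=-32, A(-1)=-59. Local minima of B: B(-2)=8, B(3)=-117.
So the global minimum of F is A(-1) + B(3) + 3 = -59 − 117 + 3 = -173, attained at (-1, 3).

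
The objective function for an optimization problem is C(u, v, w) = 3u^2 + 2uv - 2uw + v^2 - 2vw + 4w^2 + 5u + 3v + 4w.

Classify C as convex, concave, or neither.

C is quadratic, so its Hessian is the constant matrix H = [[6, 2, -2], [2, 2, -2], [-2, -2, 8]].
Leading principal minors: 6, 8, 48.
All positive ⇒ H ≻ 0 ⇒ convex.

convex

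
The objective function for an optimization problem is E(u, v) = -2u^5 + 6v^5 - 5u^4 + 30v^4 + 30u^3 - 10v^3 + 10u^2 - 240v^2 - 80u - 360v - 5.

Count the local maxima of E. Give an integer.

E separates as a function of u plus a function of v, so ∇E=0 decouples.
∂E/∂u = -10(u - 2)(u - 1)(u + 1)(u + 4) = 0 at u ∈ {-4, -1, 1, 2}; ∂E/∂v = 30(v - 2)(v + 1)(v + 2)(v + 3) = 0 at v ∈ {-3, -2, -1, 2}.
The Hessian is diagonal: diag(E_uu, E_vv). Second derivatives: E_uu(-4)=900, E_uu(-1)=-180, E_uu(1)=100, E_uu(2)=-180; E_vv(-3)=-300, E_vv(-2)=120, E_vv(-1)=-180, E_vv(2)=1800.
Local maxima occur where both diagonal entries negative: (-1, -3), (-1, -1), (2, -3), (2, -1). Count: 4.

4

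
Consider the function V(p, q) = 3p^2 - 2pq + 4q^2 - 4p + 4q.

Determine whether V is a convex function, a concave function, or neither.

convex

V is quadratic, so its Hessian is the constant matrix H = [[6, -2], [-2, 8]].
det(H) = 44, tr(H) = 14.
det(H) > 0 and tr(H) > 0, so H is positive definite everywhere: convex.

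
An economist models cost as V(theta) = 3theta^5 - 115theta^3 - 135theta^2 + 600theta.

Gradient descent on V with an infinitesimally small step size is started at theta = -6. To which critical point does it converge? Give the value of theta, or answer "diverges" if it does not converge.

diverges

V'(theta) = 15(theta - 5)(theta - 1)(theta + 2)(theta + 4), so V'(-6) = 9240.
Gradient descent moves in the -V' direction, i.e. theta is decreasing.
There is no critical point below theta=-6, and V' keeps the same sign, so the iterate runs off to −∞.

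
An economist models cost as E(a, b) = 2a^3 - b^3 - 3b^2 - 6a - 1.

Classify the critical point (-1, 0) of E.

local maximum

The mixed partial ∂²E/∂a∂b is 0, so the Hessian at any point is diag(E_aa, E_bb) = diag(12a, -6(b + 1)).
At (-1, 0): H = diag(-12, -6).
Both eigenvalues are negative, so H is negative definite: a local maximum.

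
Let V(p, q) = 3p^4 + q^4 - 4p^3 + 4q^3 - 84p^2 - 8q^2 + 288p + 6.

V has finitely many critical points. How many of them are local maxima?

V separates as a function of p plus a function of q, so ∇V=0 decouples.
∂V/∂p = 12(p - 3)(p - 2)(p + 4) = 0 at p ∈ {-4, 2, 3}; ∂V/∂q = 4q(q - 1)(q + 4) = 0 at q ∈ {-4, 0, 1}.
The Hessian is diagonal: diag(V_pp, V_qq). Second derivatives: V_pp(-4)=504, V_pp(2)=-72, V_pp(3)=84; V_qq(-4)=80, V_qq(0)=-16, V_qq(1)=20.
Local maxima occur where both diagonal entries negative: (2, 0). Count: 1.

1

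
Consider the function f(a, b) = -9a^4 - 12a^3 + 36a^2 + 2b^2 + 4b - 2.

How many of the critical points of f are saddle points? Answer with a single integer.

f separates as a function of a plus a function of b, so ∇f=0 decouples.
∂f/∂a = -36a(a - 1)(a + 2) = 0 at a ∈ {-2, 0, 1}; ∂f/∂b = 4(b + 1) = 0 at b ∈ {-1}.
The Hessian is diagonal: diag(f_aa, f_bb). Second derivatives: f_aa(-2)=-216, f_aa(0)=72, f_aa(1)=-108; f_bb(-1)=4.
Saddle points occur where the two diagonal entries have opposite signs: (-2, -1), (1, -1). Count: 2.

2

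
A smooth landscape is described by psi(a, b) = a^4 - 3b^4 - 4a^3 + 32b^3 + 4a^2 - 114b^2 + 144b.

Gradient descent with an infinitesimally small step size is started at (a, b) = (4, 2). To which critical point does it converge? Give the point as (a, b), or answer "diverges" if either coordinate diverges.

psi is separable, so gradient descent decouples: a follows -∂psi/∂a, b follows -∂psi/∂b.
∂psi/∂a = 4a(a - 2)(a - 1); at a=4 this is 96, so a decreases.
∂psi/∂b = -12(b - 4)(b - 3)(b - 1); at b=2 this is -24, so b increases.
a converges to its nearest critical value 2 (a local min of the a-part); b converges to 3. The iterate converges to (2, 3).

(2, 3)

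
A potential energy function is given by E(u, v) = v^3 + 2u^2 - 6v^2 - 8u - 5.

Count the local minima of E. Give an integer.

1

E separates as a function of u plus a function of v, so ∇E=0 decouples.
∂E/∂u = 4(u - 2) = 0 at u ∈ {2}; ∂E/∂v = 3v(v - 4) = 0 at v ∈ {0, 4}.
The Hessian is diagonal: diag(E_uu, E_vv). Second derivatives: E_uu(2)=4; E_vv(0)=-12, E_vv(4)=12.
Local minima occur where both diagonal entries positive: (2, 4). Count: 1.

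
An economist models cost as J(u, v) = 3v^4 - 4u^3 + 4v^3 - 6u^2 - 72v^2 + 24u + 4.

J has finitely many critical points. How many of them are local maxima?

1

J separates as a function of u plus a function of v, so ∇J=0 decouples.
∂J/∂u = -12(u - 1)(u + 2) = 0 at u ∈ {-2, 1}; ∂J/∂v = 12v(v - 3)(v + 4) = 0 at v ∈ {-4, 0, 3}.
The Hessian is diagonal: diag(J_uu, J_vv). Second derivatives: J_uu(-2)=36, J_uu(1)=-36; J_vv(-4)=336, J_vv(0)=-144, J_vv(3)=252.
Local maxima occur where both diagonal entries negative: (1, 0). Count: 1.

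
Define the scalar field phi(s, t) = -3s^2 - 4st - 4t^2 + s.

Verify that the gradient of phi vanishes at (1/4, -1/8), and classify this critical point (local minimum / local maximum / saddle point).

∇phi = (-6s - 4t + 1, -4s - 8t); substituting (1/4, -1/8) gives ∇phi = (0, 0), so (1/4, -1/8) is indeed a critical point.
The Hessian of phi is constant: H = [[-6, -4], [-4, -8]].
det(H) = (-6)·(-8) − (-4)² = 32.
det(H) > 0 and tr(H) = -14 < 0, so H is negative definite and the point is a local maximum.

local maximum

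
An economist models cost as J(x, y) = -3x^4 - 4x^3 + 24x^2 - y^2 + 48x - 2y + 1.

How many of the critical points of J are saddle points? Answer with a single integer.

1

J separates as a function of x plus a function of y, so ∇J=0 decouples.
∂J/∂x = -12(x - 2)(x + 1)(x + 2) = 0 at x ∈ {-2, -1, 2}; ∂J/∂y = -2(y + 1) = 0 at y ∈ {-1}.
The Hessian is diagonal: diag(J_xx, J_yy). Second derivatives: J_xx(-2)=-48, J_xx(-1)=36, J_xx(2)=-144; J_yy(-1)=-2.
Saddle points occur where the two diagonal entries have opposite signs: (-1, -1). Count: 1.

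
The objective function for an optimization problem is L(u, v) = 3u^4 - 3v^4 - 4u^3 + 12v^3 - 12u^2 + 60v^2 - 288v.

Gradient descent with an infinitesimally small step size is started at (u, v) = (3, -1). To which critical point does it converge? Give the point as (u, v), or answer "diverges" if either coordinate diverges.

L is separable, so gradient descent decouples: u follows -∂L/∂u, v follows -∂L/∂v.
∂L/∂u = 12u(u - 2)(u + 1); at u=3 this is 144, so u decreases.
∂L/∂v = -12(v - 4)(v - 2)(v + 3); at v=-1 this is -360, so v increases.
u converges to its nearest critical value 2 (a local min of the u-part); v converges to 2. The iterate converges to (2, 2).

(2, 2)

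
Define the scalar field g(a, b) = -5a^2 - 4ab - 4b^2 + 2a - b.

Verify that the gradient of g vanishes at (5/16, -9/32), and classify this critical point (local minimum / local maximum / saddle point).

∇g = (-10a - 4b + 2, -4a - 8b - 1); substituting (5/16, -9/32) gives ∇g = (0, 0), so (5/16, -9/32) is indeed a critical point.
The Hessian of g is constant: H = [[-10, -4], [-4, -8]].
det(H) = (-10)·(-8) − (-4)² = 64.
det(H) > 0 and tr(H) = -18 < 0, so H is negative definite and the point is a local maximum.

local maximum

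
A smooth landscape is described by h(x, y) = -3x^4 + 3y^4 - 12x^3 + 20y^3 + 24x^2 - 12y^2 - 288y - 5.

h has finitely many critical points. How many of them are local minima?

h separates as a function of x plus a function of y, so ∇h=0 decouples.
∂h/∂x = -12x(x - 1)(x + 4) = 0 at x ∈ {-4, 0, 1}; ∂h/∂y = 12(y - 2)(y + 3)(y + 4) = 0 at y ∈ {-4, -3, 2}.
The Hessian is diagonal: diag(h_xx, h_yy). Second derivatives: h_xx(-4)=-240, h_xx(0)=48, h_xx(1)=-60; h_yy(-4)=72, h_yy(-3)=-60, h_yy(2)=360.
Local minima occur where both diagonal entries positive: (0, -4), (0, 2). Count: 2.

2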